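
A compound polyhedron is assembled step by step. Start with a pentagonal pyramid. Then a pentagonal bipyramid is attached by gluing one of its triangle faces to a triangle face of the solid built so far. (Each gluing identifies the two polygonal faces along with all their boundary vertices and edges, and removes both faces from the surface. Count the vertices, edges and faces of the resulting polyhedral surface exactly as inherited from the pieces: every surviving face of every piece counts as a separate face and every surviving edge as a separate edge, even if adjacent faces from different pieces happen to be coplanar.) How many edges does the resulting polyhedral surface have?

22

A pentagonal pyramid: V=6, E=10, F=6.
Attach a pentagonal bipyramid (V=7, E=15, F=10) along a 3-gon: merge 3 vertices and 3 edges, delete both glued faces → V=10, E=22, F=14.
Check: V − E + F = 10 − 22 + 14 = 2.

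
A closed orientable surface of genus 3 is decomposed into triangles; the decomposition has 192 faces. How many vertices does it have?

χ = 2 − 2·3 = -4, and every face is a triangle so 3F = 2E.
E = 3·192/2 = 288. Then V = -4 + E − F = -4 + 288 − 192 = 92.

92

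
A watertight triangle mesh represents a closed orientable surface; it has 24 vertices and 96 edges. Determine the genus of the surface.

Every face is a triangle and each edge borders two faces, so 3F = 2·96, giving F = 64.
χ = V − E + F = 24 − 96 + 64 = -8.
For a closed orientable surface χ = 2 − 2g, so g = (2 − (-8))/2 = 5.

5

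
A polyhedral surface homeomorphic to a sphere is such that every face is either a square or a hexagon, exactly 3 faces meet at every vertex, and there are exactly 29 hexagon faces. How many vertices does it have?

Let x be the number of squares; then F = 29 + x.
Edge–face incidences: 2E = 6·29 + 4·x = 174 + 4x.
Every vertex has degree 3, so 3V = 2E.
Euler: V − E + F = 2 ⇒ (2E)/3 − E + (29 + x) = 2.
Multiply by 6: 2·(2E) − 3·(2E) + 6·(29 + x) = 12, i.e. 174 + 6x − (174 + 4x) = 12.
Collecting terms: 2x = 12, so x = 6.
Then 2E = 174 + 4·6 = 198, so E = 99, V = 2E/3 = 66, F = 29 + 6 = 35.

66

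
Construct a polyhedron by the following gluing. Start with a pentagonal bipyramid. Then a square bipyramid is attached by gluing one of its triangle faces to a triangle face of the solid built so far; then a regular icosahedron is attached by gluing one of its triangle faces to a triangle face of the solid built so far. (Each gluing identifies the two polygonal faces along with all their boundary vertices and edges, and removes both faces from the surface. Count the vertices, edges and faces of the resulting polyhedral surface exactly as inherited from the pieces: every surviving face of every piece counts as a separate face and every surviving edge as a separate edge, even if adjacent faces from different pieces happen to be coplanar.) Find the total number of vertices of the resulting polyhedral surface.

A pentagonal bipyramid: V=7, E=15, F=10.
Attach a square bipyramid (V=6, E=12, F=8) along a 3-gon: merge 3 vertices and 3 edges, delete both glued faces → V=10, E=24, F=16.
Attach a regular icosahedron (V=12, E=30, F=20) along a 3-gon: merge 3 vertices and 3 edges, delete both glued faces → V=19, E=51, F=34.
Check: V − E + F = 19 − 51 + 34 = 2.

19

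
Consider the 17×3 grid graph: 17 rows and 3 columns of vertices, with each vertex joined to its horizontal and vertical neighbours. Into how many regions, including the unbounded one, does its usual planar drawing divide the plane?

33

The grid has V = 17·3 = 51 vertices and E = 17·2 + 3·16 = 82 edges.
F = 2 − V + E = 2 − 51 + 82 = 33.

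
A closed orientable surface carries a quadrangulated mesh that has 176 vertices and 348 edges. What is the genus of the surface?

0

Every face is a square and each edge borders two faces, so 4F = 2·348, giving F = 174.
χ = V − E + F = 176 − 348 + 174 = 2.
For a closed orientable surface χ = 2 − 2g, so g = (2 − (2))/2 = 0.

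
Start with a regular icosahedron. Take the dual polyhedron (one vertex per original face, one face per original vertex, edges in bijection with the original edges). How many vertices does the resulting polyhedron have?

20

The base solid has V = 12, E = 30, F = 20.
The dual swaps V and F and preserves E: V′ = F = 20, E′ = E = 30, F′ = V = 12.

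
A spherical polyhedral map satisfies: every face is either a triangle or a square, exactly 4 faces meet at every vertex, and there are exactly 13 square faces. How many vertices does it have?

Let x be the number of triangles; then F = 13 + x.
Edge–face incidences: 2E = 4·13 + 3·x = 52 + 3x.
Every vertex has degree 4, so 4V = 2E.
Euler: V − E + F = 2 ⇒ (2E)/4 − E + (13 + x) = 2.
Multiply by 8: 2·(2E) − 4·(2E) + 8·(13 + x) = 16, i.e. 104 + 8x − 2·(52 + 3x) = 16.
Collecting terms: 2x = 16, so x = 8.
Then 2E = 52 + 3·8 = 76, so E = 38, V = 2E/4 = 19, F = 13 + 8 = 21.

19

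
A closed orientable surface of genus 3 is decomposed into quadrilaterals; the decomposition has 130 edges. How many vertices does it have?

61

χ = 2 − 2·3 = -4, and every face is a square so 4F = 2E.
F = 2E/4 = 65. Then V = -4 + E − F = -4 + 130 − 65 = 61.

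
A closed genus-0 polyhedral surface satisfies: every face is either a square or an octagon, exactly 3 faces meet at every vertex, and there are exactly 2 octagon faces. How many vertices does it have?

16

Let x be the number of squares; then F = 2 + x.
Edge–face incidences: 2E = 8·2 + 4·x = 16 + 4x.
Every vertex has degree 3, so 3V = 2E.
Euler: V − E + F = 2 ⇒ (2E)/3 − E + (2 + x) = 2.
Multiply by 6: 2·(2E) − 3·(2E) + 6·(2 + x) = 12, i.e. 12 + 6x − (16 + 4x) = 12.
Collecting terms: 2x − 4 = 12, so 2x = 16, so x = 8.
Then 2E = 16 + 4·8 = 48, so E = 24, V = 2E/3 = 16, F = 2 + 8 = 10.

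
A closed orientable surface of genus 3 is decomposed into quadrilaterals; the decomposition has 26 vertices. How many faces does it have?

χ = 2 − 2·3 = -4, and every face is a square so 4F = 2E.
V − E + F = -4 with E = 4F/2 gives 26 − (4/2 − 1)·F = -4, so F = 30 and E = 60.

30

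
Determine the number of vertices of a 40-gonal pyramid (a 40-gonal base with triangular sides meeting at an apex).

A pyramid on an n-gon base has one n-gon and n triangles: V = 40 + 1 = 41, E = 2·40 = 80, F = 40 + 1 = 41.

41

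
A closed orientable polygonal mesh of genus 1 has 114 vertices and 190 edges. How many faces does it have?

76

For a closed orientable surface of genus 1, χ = 2 − 2·1 = 0.
F = 0 − V + E = 0 − 114 + 190 = 76.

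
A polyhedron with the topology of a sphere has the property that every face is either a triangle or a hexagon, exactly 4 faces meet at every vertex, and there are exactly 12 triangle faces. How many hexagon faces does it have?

2

Let x be the number of hexagons; then F = 12 + x.
Edge–face incidences: 2E = 3·12 + 6·x = 36 + 6x.
Every vertex has degree 4, so 4V = 2E.
Euler: V − E + F = 2 ⇒ (2E)/4 − E + (12 + x) = 2.
Multiply by 8: 2·(2E) − 4·(2E) + 8·(12 + x) = 16, i.e. 96 + 8x − 2·(36 + 6x) = 16.
Collecting terms: −4x + 24 = 16, so −4x = −8, so x = 2.
Then 2E = 36 + 6·2 = 48, so E = 24, V = 2E/4 = 12, F = 12 + 2 = 14.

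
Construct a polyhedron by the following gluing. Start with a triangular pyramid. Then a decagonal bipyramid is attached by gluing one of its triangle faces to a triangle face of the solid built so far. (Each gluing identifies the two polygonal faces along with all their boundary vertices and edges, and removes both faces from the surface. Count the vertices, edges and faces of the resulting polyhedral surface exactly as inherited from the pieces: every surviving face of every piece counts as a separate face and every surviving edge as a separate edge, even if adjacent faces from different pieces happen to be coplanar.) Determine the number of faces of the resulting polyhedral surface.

A triangular pyramid: V=4, E=6, F=4.
Attach a decagonal bipyramid (V=12, E=30, F=20) along a 3-gon: merge 3 vertices and 3 edges, delete both glued faces → V=13, E=33, F=22.
Check: V − E + F = 13 − 33 + 22 = 2.

22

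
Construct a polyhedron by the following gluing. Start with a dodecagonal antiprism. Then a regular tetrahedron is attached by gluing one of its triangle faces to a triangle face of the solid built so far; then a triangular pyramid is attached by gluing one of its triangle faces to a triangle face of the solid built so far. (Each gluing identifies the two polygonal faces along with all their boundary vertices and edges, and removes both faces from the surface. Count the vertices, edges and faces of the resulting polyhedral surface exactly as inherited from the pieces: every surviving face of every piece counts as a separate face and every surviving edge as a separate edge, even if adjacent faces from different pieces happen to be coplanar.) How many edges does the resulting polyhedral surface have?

A dodecagonal antiprism: V=24, E=48, F=26.
Attach a regular tetrahedron (V=4, E=6, F=4) along a 3-gon: merge 3 vertices and 3 edges, delete both glued faces → V=25, E=51, F=28.
Attach a triangular pyramid (V=4, E=6, F=4) along a 3-gon: merge 3 vertices and 3 edges, delete both glued faces → V=26, E=54, F=30.
Check: V − E + F = 26 − 54 + 30 = 2.

54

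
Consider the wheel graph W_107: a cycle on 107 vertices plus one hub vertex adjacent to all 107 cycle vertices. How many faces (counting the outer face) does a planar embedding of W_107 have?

W_107 has V = 107 + 1 = 108 vertices and E = 2·107 = 214 edges.
By Euler's formula F = 2 − V + E = 2 − 108 + 214 = 108.

108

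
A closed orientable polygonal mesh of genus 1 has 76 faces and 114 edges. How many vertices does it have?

For a closed orientable surface of genus 1, χ = 2 − 2·1 = 0.
V = 0 + E − F = 0 + 114 − 76 = 38.

38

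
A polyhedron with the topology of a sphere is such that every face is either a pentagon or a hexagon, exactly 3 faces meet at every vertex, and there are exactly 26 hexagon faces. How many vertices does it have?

72

Let x be the number of pentagons; then F = 26 + x.
Edge–face incidences: 2E = 6·26 + 5·x = 156 + 5x.
Every vertex has degree 3, so 3V = 2E.
Euler: V − E + F = 2 ⇒ (2E)/3 − E + (26 + x) = 2.
Multiply by 6: 2·(2E) − 3·(2E) + 6·(26 + x) = 12, i.e. 156 + 6x − (156 + 5x) = 12.
Collecting terms: x = 12.
Then 2E = 156 + 5·12 = 216, so E = 108, V = 2E/3 = 72, F = 26 + 12 = 38.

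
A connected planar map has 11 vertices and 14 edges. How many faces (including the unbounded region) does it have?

5

Euler's formula for a connected plane graph: V − E + F = 2, so F = 2 − 11 + 14 = 5.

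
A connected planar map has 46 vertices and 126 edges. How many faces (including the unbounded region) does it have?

Euler's formula for a connected plane graph: V − E + F = 2, so F = 2 − 46 + 126 = 82.

82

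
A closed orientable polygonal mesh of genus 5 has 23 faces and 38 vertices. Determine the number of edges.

69

For a closed orientable surface of genus 5, χ = 2 − 2·5 = -8.
E = V + F − (-8) = 38 + 23 − (-8) = 69.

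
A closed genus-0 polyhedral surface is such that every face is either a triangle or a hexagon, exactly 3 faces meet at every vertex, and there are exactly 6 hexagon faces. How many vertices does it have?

Let x be the number of triangles; then F = 6 + x.
Edge–face incidences: 2E = 6·6 + 3·x = 36 + 3x.
Every vertex has degree 3, so 3V = 2E.
Euler: V − E + F = 2 ⇒ (2E)/3 − E + (6 + x) = 2.
Multiply by 6: 2·(2E) − 3·(2E) + 6·(6 + x) = 12, i.e. 36 + 6x − (36 + 3x) = 12.
Collecting terms: 3x = 12, so x = 4.
Then 2E = 36 + 3·4 = 48, so E = 24, V = 2E/3 = 16, F = 6 + 4 = 10.

16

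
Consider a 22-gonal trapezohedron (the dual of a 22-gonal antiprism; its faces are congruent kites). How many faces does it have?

The n-trapezohedron (dual of the n-antiprism) has V = 2·22 + 2 = 46, E = 4·22 = 88, F = 2·22 = 44.
Check: V − E + F = 46 − 88 + 44 = 2.

44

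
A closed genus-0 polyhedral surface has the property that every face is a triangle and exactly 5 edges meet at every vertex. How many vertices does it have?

Each face has 3 edges and each edge borders two faces, so 2E = 3F.
Each vertex has degree 5, so 5V = 2E and hence V = 3F/5.
Euler: V − E + F = 2 ⇒ (3F/5) − (3F/2) + F = 2.
Multiply by 10: (6 − 15 + 10)F = 20, i.e. 1F = 20.
So F = 20, E = 3·20/2 = 30, V = 3·20/5 = 12.

12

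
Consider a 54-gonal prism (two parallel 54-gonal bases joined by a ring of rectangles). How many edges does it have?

162

A prism on an n-gon has two n-gon bases and n rectangular sides: V = 2·54 = 108, E = 3·54 = 162, F = 54 + 2 = 56.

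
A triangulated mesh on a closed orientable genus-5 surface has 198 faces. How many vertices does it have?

χ = 2 − 2·5 = -8, and every face is a triangle so 3F = 2E.
E = 3·198/2 = 297. Then V = -8 + E − F = -8 + 297 − 198 = 91.

91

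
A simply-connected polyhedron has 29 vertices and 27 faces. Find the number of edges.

54

Here V − E + F = 2.
E = V + F − (2) = 29 + 27 − (2) = 54.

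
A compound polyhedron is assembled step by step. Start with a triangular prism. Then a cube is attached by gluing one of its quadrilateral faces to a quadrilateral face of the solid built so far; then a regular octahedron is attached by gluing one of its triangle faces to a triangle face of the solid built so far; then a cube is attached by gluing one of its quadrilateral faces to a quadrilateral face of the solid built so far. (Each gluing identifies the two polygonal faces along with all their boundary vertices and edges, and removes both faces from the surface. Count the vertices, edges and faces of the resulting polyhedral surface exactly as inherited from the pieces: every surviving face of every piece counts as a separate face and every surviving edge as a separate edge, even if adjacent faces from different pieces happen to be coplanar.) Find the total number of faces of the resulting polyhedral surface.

A triangular prism: V=6, E=9, F=5.
Attach a cube (V=8, E=12, F=6) along a 4-gon: merge 4 vertices and 4 edges, delete both glued faces → V=10, E=17, F=9.
Attach a regular octahedron (V=6, E=12, F=8) along a 3-gon: merge 3 vertices and 3 edges, delete both glued faces → V=13, E=26, F=15.
Attach a cube (V=8, E=12, F=6) along a 4-gon: merge 4 vertices and 4 edges, delete both glued faces → V=17, E=34, F=19.
Check: V − E + F = 17 − 34 + 19 = 2.

19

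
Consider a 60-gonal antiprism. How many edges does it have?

240

An antiprism on an n-gon has two n-gon caps and 2n triangles: V = 2·60 = 120, E = 4·60 = 240, F = 2·60 + 2 = 122.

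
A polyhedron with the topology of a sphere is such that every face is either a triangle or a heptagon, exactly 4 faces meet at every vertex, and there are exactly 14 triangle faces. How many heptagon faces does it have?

2

Let x be the number of heptagons; then F = 14 + x.
Edge–face incidences: 2E = 3·14 + 7·x = 42 + 7x.
Every vertex has degree 4, so 4V = 2E.
Euler: V − E + F = 2 ⇒ (2E)/4 − E + (14 + x) = 2.
Multiply by 8: 2·(2E) − 4·(2E) + 8·(14 + x) = 16, i.e. 112 + 8x − 2·(42 + 7x) = 16.
Collecting terms: −6x + 28 = 16, so −6x = −12, so x = 2.
Then 2E = 42 + 7·2 = 56, so E = 28, V = 2E/4 = 14, F = 14 + 2 = 16.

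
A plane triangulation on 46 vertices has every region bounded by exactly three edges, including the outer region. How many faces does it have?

88

In a plane triangulation 3F = 2E and V − E + F = 2, so F = 2V − 4 = 2·46 − 4 = 88.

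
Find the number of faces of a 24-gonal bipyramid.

A bipyramid over an n-gon has 2n triangular faces and n + 2 vertices: V = 24 + 2 = 26, E = 3·24 = 72, F = 2·24 = 48.

48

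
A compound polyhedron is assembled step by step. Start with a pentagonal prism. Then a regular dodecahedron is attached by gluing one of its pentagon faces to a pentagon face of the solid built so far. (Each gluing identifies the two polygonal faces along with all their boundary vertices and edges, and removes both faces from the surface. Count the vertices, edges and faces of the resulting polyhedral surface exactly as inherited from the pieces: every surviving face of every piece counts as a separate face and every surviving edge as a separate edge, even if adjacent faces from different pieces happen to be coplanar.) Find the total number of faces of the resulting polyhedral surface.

A pentagonal prism: V=10, E=15, F=7.
Attach a regular dodecahedron (V=20, E=30, F=12) along a 5-gon: merge 5 vertices and 5 edges, delete both glued faces → V=25, E=40, F=17.
Check: V − E + F = 25 − 40 + 17 = 2.

17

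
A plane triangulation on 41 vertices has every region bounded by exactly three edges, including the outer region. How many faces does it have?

78

In a plane triangulation 3F = 2E and V − E + F = 2, so F = 2V − 4 = 2·41 − 4 = 78.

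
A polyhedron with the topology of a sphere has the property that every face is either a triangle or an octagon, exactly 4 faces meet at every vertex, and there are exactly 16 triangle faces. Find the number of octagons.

Let x be the number of octagons; then F = 16 + x.
Edge–face incidences: 2E = 3·16 + 8·x = 48 + 8x.
Every vertex has degree 4, so 4V = 2E.
Euler: V − E + F = 2 ⇒ (2E)/4 − E + (16 + x) = 2.
Multiply by 8: 2·(2E) − 4·(2E) + 8·(16 + x) = 16, i.e. 128 + 8x − 2·(48 + 8x) = 16.
Collecting terms: −8x + 32 = 16, so −8x = −16, so x = 2.
Then 2E = 48 + 8·2 = 64, so E = 32, V = 2E/4 = 16, F = 16 + 2 = 18.

2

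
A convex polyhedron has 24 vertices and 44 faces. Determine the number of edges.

Here V − E + F = 2.
E = V + F − (2) = 24 + 44 − (2) = 66.

66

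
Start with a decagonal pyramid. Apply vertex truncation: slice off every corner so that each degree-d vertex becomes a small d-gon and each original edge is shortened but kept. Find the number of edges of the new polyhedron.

60

The base solid has V = 11, E = 20, F = 11.
Truncation replaces each original edge-end by a new vertex, so V′ = 2E = 40.
Each original edge survives, and each old vertex of degree d contributes d new edges; summing degrees gives Σd = 2E, so E′ = E + 2E = 3E = 60.
Each original face survives and each original vertex becomes one new face: F′ = F + V = 22.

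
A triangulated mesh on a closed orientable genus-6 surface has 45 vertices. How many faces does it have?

110

χ = 2 − 2·6 = -10, and every face is a triangle so 3F = 2E.
V − E + F = -10 with E = 3F/2 gives 45 − (3/2 − 1)·F = -10, so F = 110 and E = 165.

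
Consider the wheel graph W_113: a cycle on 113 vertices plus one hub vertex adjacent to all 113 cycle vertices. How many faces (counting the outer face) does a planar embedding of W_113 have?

W_113 has V = 113 + 1 = 114 vertices and E = 2·113 = 226 edges.
By Euler's formula F = 2 − V + E = 2 − 114 + 226 = 114.

114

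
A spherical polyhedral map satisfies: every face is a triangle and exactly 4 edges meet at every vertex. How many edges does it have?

12

Each face has 3 edges and each edge borders two faces, so 2E = 3F.
Each vertex has degree 4, so 4V = 2E and hence V = 3F/4.
Euler: V − E + F = 2 ⇒ (3F/4) − (3F/2) + F = 2.
Multiply by 8: (6 − 12 + 8)F = 16, i.e. 2F = 16.
So F = 8, E = 3·8/2 = 12, V = 3·8/4 = 6.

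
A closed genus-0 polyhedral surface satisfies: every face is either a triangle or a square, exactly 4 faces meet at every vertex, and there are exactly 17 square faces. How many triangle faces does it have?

Let x be the number of triangles; then F = 17 + x.
Edge–face incidences: 2E = 4·17 + 3·x = 68 + 3x.
Every vertex has degree 4, so 4V = 2E.
Euler: V − E + F = 2 ⇒ (2E)/4 − E + (17 + x) = 2.
Multiply by 8: 2·(2E) − 4·(2E) + 8·(17 + x) = 16, i.e. 136 + 8x − 2·(68 + 3x) = 16.
Collecting terms: 2x = 16, so x = 8.
Then 2E = 68 + 3·8 = 92, so E = 46, V = 2E/4 = 23, F = 17 + 8 = 25.

8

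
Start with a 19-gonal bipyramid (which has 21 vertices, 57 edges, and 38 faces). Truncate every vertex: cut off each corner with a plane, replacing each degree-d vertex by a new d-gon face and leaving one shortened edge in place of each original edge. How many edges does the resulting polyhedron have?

Truncation replaces each original edge-end by a new vertex, so V′ = 2E = 114.
Each original edge survives, and each old vertex of degree d contributes d new edges; summing degrees gives Σd = 2E, so E′ = E + 2E = 3E = 171.
Each original face survives and each original vertex becomes one new face: F′ = F + V = 59.

171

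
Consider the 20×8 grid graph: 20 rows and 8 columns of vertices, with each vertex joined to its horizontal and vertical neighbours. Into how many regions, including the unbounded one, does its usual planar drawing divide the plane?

134

The grid has V = 20·8 = 160 vertices and E = 20·7 + 8·19 = 292 edges.
F = 2 − V + E = 2 − 160 + 292 = 134.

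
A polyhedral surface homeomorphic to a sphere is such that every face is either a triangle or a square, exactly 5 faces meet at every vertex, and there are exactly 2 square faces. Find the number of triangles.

24

Let x be the number of triangles; then F = 2 + x.
Edge–face incidences: 2E = 4·2 + 3·x = 8 + 3x.
Every vertex has degree 5, so 5V = 2E.
Euler: V − E + F = 2 ⇒ (2E)/5 − E + (2 + x) = 2.
Multiply by 10: 2·(2E) − 5·(2E) + 10·(2 + x) = 20, i.e. 20 + 10x − 3·(8 + 3x) = 20.
Collecting terms: x − 4 = 20, so x = 24.
Then 2E = 8 + 3·24 = 80, so E = 40, V = 2E/5 = 16, F = 2 + 24 = 26.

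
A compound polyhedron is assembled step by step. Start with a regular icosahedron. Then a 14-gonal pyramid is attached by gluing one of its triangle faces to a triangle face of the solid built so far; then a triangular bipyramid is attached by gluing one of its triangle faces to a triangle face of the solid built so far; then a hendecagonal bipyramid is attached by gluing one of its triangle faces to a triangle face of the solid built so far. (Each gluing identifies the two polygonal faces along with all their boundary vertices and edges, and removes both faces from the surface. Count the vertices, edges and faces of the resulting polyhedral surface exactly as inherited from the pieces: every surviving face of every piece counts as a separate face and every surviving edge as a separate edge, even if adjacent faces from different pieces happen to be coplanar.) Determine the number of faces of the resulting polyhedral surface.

A regular icosahedron: V=12, E=30, F=20.
Attach a 14-gonal pyramid (V=15, E=28, F=15) along a 3-gon: merge 3 vertices and 3 edges, delete both glued faces → V=24, E=55, F=33.
Attach a triangular bipyramid (V=5, E=9, F=6) along a 3-gon: merge 3 vertices and 3 edges, delete both glued faces → V=26, E=61, F=37.
Attach a hendecagonal bipyramid (V=13, E=33, F=22) along a 3-gon: merge 3 vertices and 3 edges, delete both glued faces → V=36, E=91, F=57.
Check: V − E + F = 36 − 91 + 57 = 2.

57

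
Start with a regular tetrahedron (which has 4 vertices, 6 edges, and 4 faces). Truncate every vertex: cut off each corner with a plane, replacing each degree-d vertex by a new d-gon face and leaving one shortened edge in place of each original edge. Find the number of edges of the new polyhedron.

Truncation replaces each original edge-end by a new vertex, so V′ = 2E = 12.
Each original edge survives, and each old vertex of degree d contributes d new edges; summing degrees gives Σd = 2E, so E′ = E + 2E = 3E = 18.
Each original face survives and each original vertex becomes one new face: F′ = F + V = 8.

18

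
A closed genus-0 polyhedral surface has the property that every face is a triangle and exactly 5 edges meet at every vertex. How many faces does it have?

Each face has 3 edges and each edge borders two faces, so 2E = 3F.
Each vertex has degree 5, so 5V = 2E and hence V = 3F/5.
Euler: V − E + F = 2 ⇒ (3F/5) − (3F/2) + F = 2.
Multiply by 10: (6 − 15 + 10)F = 20, i.e. 1F = 20.
So F = 20, E = 3·20/2 = 30, V = 3·20/5 = 12.

20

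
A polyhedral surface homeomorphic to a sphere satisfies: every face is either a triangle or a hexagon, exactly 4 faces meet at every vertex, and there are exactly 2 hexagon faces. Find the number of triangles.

12

Let x be the number of triangles; then F = 2 + x.
Edge–face incidences: 2E = 6·2 + 3·x = 12 + 3x.
Every vertex has degree 4, so 4V = 2E.
Euler: V − E + F = 2 ⇒ (2E)/4 − E + (2 + x) = 2.
Multiply by 8: 2·(2E) − 4·(2E) + 8·(2 + x) = 16, i.e. 16 + 8x − 2·(12 + 3x) = 16.
Collecting terms: 2x − 8 = 16, so 2x = 24, so x = 12.
Then 2E = 12 + 3·12 = 48, so E = 24, V = 2E/4 = 12, F = 2 + 12 = 14.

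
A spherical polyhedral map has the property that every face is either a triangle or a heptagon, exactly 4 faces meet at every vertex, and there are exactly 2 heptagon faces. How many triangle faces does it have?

Let x be the number of triangles; then F = 2 + x.
Edge–face incidences: 2E = 7·2 + 3·x = 14 + 3x.
Every vertex has degree 4, so 4V = 2E.
Euler: V − E + F = 2 ⇒ (2E)/4 − E + (2 + x) = 2.
Multiply by 8: 2·(2E) − 4·(2E) + 8·(2 + x) = 16, i.e. 16 + 8x − 2·(14 + 3x) = 16.
Collecting terms: 2x − 12 = 16, so 2x = 28, so x = 14.
Then 2E = 14 + 3·14 = 56, so E = 28, V = 2E/4 = 14, F = 2 + 14 = 16.

14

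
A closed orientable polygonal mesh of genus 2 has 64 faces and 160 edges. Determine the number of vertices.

For a closed orientable surface of genus 2, χ = 2 − 2·2 = -2.
V = -2 + E − F = -2 + 160 − 64 = 94.

94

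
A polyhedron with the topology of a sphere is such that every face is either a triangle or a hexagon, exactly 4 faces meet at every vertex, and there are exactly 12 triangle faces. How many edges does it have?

24

Let x be the number of hexagons; then F = 12 + x.
Edge–face incidences: 2E = 3·12 + 6·x = 36 + 6x.
Every vertex has degree 4, so 4V = 2E.
Euler: V − E + F = 2 ⇒ (2E)/4 − E + (12 + x) = 2.
Multiply by 8: 2·(2E) − 4·(2E) + 8·(12 + x) = 16, i.e. 96 + 8x − 2·(36 + 6x) = 16.
Collecting terms: −4x + 24 = 16, so −4x = −8, so x = 2.
Then 2E = 36 + 6·2 = 48, so E = 24, V = 2E/4 = 12, F = 12 + 2 = 14.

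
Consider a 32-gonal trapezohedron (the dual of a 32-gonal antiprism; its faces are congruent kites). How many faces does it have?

64

The n-trapezohedron (dual of the n-antiprism) has V = 2·32 + 2 = 66, E = 4·32 = 128, F = 2·32 = 64.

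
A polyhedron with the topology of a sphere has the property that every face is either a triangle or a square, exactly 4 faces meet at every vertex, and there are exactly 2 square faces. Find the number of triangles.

Let x be the number of triangles; then F = 2 + x.
Edge–face incidences: 2E = 4·2 + 3·x = 8 + 3x.
Every vertex has degree 4, so 4V = 2E.
Euler: V − E + F = 2 ⇒ (2E)/4 − E + (2 + x) = 2.
Multiply by 8: 2·(2E) − 4·(2E) + 8·(2 + x) = 16, i.e. 16 + 8x − 2·(8 + 3x) = 16.
Collecting terms: 2x = 16, so x = 8.
Then 2E = 8 + 3·8 = 32, so E = 16, V = 2E/4 = 8, F = 2 + 8 = 10.

8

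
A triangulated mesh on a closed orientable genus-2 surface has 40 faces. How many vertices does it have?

18

χ = 2 − 2·2 = -2, and every face is a triangle so 3F = 2E.
E = 3·40/2 = 60. Then V = -2 + E − F = -2 + 60 − 40 = 18.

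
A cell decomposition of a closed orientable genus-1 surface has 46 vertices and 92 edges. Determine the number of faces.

46

For a closed orientable surface of genus 1, χ = 2 − 2·1 = 0.
F = 0 − V + E = 0 − 46 + 92 = 46.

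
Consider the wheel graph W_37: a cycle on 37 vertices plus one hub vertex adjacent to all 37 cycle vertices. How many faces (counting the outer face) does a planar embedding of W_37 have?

38

W_37 has V = 37 + 1 = 38 vertices and E = 2·37 = 74 edges.
By Euler's formula F = 2 − V + E = 2 − 38 + 74 = 38.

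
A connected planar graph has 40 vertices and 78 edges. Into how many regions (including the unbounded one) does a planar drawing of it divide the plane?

Euler's formula for a connected plane graph: V − E + F = 2, so F = 2 − 40 + 78 = 40.

40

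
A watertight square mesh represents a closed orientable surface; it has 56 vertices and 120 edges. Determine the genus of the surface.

3

Every face is a square and each edge borders two faces, so 4F = 2·120, giving F = 60.
χ = V − E + F = 56 − 120 + 60 = -4.
For a closed orientable surface χ = 2 − 2g, so g = (2 − (-4))/2 = 3.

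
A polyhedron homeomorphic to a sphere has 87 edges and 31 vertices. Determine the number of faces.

Here V − E + F = 2.
F = 2 − V + E = 2 − 31 + 87 = 58.

58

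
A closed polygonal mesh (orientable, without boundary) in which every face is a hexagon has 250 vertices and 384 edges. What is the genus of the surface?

Every face is a hexagon and each edge borders two faces, so 6F = 2·384, giving F = 128.
χ = V − E + F = 250 − 384 + 128 = -6.
For a closed orientable surface χ = 2 − 2g, so g = (2 − (-6))/2 = 4.

4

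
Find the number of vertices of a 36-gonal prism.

A prism on an n-gon has two n-gon bases and n rectangular sides: V = 2·36 = 72, E = 3·36 = 108, F = 36 + 2 = 38.
Check: V − E + F = 72 − 108 + 38 = 2.

72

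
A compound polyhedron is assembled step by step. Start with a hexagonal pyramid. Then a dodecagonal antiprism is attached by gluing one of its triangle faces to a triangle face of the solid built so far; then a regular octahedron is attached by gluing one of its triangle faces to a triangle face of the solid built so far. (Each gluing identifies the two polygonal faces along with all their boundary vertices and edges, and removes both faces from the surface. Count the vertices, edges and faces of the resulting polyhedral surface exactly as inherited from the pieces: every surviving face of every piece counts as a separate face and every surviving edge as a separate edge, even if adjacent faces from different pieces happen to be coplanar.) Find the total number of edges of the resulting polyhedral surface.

A hexagonal pyramid: V=7, E=12, F=7.
Attach a dodecagonal antiprism (V=24, E=48, F=26) along a 3-gon: merge 3 vertices and 3 edges, delete both glued faces → V=28, E=57, F=31.
Attach a regular octahedron (V=6, E=12, F=8) along a 3-gon: merge 3 vertices and 3 edges, delete both glued faces → V=31, E=66, F=37.
Check: V − E + F = 31 − 66 + 37 = 2.

66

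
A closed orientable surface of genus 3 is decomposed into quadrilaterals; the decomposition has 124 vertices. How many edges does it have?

256

χ = 2 − 2·3 = -4, and every face is a square so 4F = 2E.
V − E + F = -4 with E = 4F/2 gives 124 − (4/2 − 1)·F = -4, so F = 128 and E = 256.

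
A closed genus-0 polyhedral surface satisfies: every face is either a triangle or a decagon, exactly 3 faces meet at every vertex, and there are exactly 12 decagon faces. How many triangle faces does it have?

Let x be the number of triangles; then F = 12 + x.
Edge–face incidences: 2E = 10·12 + 3·x = 120 + 3x.
Every vertex has degree 3, so 3V = 2E.
Euler: V − E + F = 2 ⇒ (2E)/3 − E + (12 + x) = 2.
Multiply by 6: 2·(2E) − 3·(2E) + 6·(12 + x) = 12, i.e. 72 + 6x − (120 + 3x) = 12.
Collecting terms: 3x − 48 = 12, so 3x = 60, so x = 20.
Then 2E = 120 + 3·20 = 180, so E = 90, V = 2E/3 = 60, F = 12 + 20 = 32.

20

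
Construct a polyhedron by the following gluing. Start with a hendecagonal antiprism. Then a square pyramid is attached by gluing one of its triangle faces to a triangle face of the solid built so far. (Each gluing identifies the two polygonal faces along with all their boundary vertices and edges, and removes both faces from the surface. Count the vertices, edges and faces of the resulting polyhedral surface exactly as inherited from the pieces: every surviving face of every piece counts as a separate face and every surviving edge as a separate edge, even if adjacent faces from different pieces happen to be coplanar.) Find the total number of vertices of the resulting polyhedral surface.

A hendecagonal antiprism: V=22, E=44, F=24.
Attach a square pyramid (V=5, E=8, F=5) along a 3-gon: merge 3 vertices and 3 edges, delete both glued faces → V=24, E=49, F=27.
Check: V − E + F = 24 − 49 + 27 = 2.

24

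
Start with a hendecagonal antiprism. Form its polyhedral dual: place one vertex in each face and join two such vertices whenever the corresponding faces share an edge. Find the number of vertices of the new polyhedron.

The base solid has V = 22, E = 44, F = 24.
The dual swaps V and F and preserves E: V′ = F = 24, E′ = E = 44, F′ = V = 22.

24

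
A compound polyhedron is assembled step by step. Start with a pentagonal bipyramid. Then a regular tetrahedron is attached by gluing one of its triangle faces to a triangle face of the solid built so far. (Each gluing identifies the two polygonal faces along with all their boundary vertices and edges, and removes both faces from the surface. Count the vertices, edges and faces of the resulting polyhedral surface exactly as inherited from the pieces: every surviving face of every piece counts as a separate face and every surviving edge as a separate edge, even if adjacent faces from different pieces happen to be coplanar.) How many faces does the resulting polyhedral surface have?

12

A pentagonal bipyramid: V=7, E=15, F=10.
Attach a regular tetrahedron (V=4, E=6, F=4) along a 3-gon: merge 3 vertices and 3 edges, delete both glued faces → V=8, E=18, F=12.
Check: V − E + F = 8 − 18 + 12 = 2.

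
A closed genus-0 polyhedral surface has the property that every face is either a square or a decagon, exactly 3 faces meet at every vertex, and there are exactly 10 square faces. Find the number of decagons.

Let x be the number of decagons; then F = 10 + x.
Edge–face incidences: 2E = 4·10 + 10·x = 40 + 10x.
Every vertex has degree 3, so 3V = 2E.
Euler: V − E + F = 2 ⇒ (2E)/3 − E + (10 + x) = 2.
Multiply by 6: 2·(2E) − 3·(2E) + 6·(10 + x) = 12, i.e. 60 + 6x − (40 + 10x) = 12.
Collecting terms: −4x + 20 = 12, so −4x = −8, so x = 2.
Then 2E = 40 + 10·2 = 60, so E = 30, V = 2E/3 = 20, F = 10 + 2 = 12.

2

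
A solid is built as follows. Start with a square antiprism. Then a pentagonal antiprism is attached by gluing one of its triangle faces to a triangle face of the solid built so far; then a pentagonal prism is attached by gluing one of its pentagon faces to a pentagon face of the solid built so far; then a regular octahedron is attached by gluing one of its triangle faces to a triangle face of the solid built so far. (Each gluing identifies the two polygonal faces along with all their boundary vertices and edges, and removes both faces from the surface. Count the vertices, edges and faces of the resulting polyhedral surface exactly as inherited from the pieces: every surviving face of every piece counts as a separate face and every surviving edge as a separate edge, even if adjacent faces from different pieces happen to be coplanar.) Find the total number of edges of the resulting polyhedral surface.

A square antiprism: V=8, E=16, F=10.
Attach a pentagonal antiprism (V=10, E=20, F=12) along a 3-gon: merge 3 vertices and 3 edges, delete both glued faces → V=15, E=33, F=20.
Attach a pentagonal prism (V=10, E=15, F=7) along a 5-gon: merge 5 vertices and 5 edges, delete both glued faces → V=20, E=43, F=25.
Attach a regular octahedron (V=6, E=12, F=8) along a 3-gon: merge 3 vertices and 3 edges, delete both glued faces → V=23, E=52, F=31.
Check: V − E + F = 23 − 52 + 31 = 2.

52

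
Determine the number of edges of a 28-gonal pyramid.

56

A pyramid on an n-gon base has one n-gon and n triangles: V = 28 + 1 = 29, E = 2·28 = 56, F = 28 + 1 = 29.
Check: V − E + F = 29 − 56 + 29 = 2.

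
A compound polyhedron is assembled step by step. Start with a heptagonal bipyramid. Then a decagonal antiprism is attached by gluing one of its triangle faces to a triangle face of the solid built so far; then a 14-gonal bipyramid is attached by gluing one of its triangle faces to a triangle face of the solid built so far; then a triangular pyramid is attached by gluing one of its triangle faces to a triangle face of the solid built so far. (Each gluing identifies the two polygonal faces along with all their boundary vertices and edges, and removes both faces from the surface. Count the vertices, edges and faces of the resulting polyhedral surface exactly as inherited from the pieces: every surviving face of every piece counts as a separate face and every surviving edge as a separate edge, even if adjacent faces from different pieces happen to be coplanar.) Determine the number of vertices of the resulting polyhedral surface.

40

A heptagonal bipyramid: V=9, E=21, F=14.
Attach a decagonal antiprism (V=20, E=40, F=22) along a 3-gon: merge 3 vertices and 3 edges, delete both glued faces → V=26, E=58, F=34.
Attach a 14-gonal bipyramid (V=16, E=42, F=28) along a 3-gon: merge 3 vertices and 3 edges, delete both glued faces → V=39, E=97, F=60.
Attach a triangular pyramid (V=4, E=6, F=4) along a 3-gon: merge 3 vertices and 3 edges, delete both glued faces → V=40, E=100, F=62.
Check: V − E + F = 40 − 100 + 62 = 2.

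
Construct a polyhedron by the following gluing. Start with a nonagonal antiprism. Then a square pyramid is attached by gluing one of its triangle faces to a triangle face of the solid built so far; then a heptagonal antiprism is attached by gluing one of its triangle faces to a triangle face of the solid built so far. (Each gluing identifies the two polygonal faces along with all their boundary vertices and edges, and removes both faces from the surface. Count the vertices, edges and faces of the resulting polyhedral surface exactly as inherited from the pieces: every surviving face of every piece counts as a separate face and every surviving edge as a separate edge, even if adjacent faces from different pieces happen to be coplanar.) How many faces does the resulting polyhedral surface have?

37

A nonagonal antiprism: V=18, E=36, F=20.
Attach a square pyramid (V=5, E=8, F=5) along a 3-gon: merge 3 vertices and 3 edges, delete both glued faces → V=20, E=41, F=23.
Attach a heptagonal antiprism (V=14, E=28, F=16) along a 3-gon: merge 3 vertices and 3 edges, delete both glued faces → V=31, E=66, F=37.
Check: V − E + F = 31 − 66 + 37 = 2.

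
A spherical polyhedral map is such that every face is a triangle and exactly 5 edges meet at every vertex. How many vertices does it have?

Each face has 3 edges and each edge borders two faces, so 2E = 3F.
Each vertex has degree 5, so 5V = 2E and hence V = 3F/5.
Euler: V − E + F = 2 ⇒ (3F/5) − (3F/2) + F = 2.
Multiply by 10: (6 − 15 + 10)F = 20, i.e. 1F = 20.
So F = 20, E = 3·20/2 = 30, V = 3·20/5 = 12.

12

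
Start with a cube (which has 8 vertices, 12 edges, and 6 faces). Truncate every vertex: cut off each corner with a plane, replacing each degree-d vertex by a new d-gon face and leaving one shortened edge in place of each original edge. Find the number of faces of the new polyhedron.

Truncation replaces each original edge-end by a new vertex, so V′ = 2E = 24.
Each original edge survives, and each old vertex of degree d contributes d new edges; summing degrees gives Σd = 2E, so E′ = E + 2E = 3E = 36.
Each original face survives and each original vertex becomes one new face: F′ = F + V = 14.

14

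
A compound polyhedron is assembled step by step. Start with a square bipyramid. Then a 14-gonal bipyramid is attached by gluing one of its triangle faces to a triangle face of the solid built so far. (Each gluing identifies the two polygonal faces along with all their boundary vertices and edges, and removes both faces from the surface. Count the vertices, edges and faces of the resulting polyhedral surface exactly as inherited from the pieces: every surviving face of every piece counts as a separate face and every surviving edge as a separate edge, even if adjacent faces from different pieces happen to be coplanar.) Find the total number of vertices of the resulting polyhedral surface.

A square bipyramid: V=6, E=12, F=8.
Attach a 14-gonal bipyramid (V=16, E=42, F=28) along a 3-gon: merge 3 vertices and 3 edges, delete both glued faces → V=19, E=51, F=34.
Check: V − E + F = 19 − 51 + 34 = 2.

19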